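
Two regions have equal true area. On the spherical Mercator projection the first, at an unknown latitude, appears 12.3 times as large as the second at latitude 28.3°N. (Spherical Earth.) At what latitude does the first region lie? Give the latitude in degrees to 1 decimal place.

Mercator areal scale is sec²φ, so apparent-area ratio = sec²φ₁ / sec²φ₂ = cos²φ₂ / cos²φ₁.
cos²φ₂ / cos²φ₁ = 12.3  ⇒  cos φ₁ = cos 28.3° / √12.3 = 0.8805/3.507 = 0.2511.
φ₁ = arccos(0.2511) ≈ 75.5°.

75.5°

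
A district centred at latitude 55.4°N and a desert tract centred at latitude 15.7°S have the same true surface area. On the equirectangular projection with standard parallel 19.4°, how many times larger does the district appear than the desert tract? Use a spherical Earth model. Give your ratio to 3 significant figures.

1.70

With standard parallel φ₀ = 19.4°, the equirectangular projection gives x = Rλ cos φ₀, y = Rφ, so h = 1 and k = cos 19.4° / cos φ.
Areal scale at 55.4°: h·k = 1.000 × 1.661 = 1.661.
Areal scale at 15.7°: h·k = 1.000 × 0.9798 = 0.9798.
Ratio = 1.661/0.9798 ≈ 1.70.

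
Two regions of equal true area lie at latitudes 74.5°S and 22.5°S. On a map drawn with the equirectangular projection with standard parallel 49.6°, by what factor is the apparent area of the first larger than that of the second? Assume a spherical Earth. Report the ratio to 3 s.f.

In the equirectangular projection with standard parallel φ₀ = 49.6° (x = Rλ cos φ₀, y = Rφ), meridians are true-scale (h = 1) and the parallel scale is k = cos φ₀ / cos φ.
Areal scale at 74.5°: h·k = 1.000 × 2.425 = 2.425.
Areal scale at 22.5°: h·k = 1.000 × 0.7015 = 0.7015.
Ratio = 2.425/0.7015 ≈ 3.46.

3.46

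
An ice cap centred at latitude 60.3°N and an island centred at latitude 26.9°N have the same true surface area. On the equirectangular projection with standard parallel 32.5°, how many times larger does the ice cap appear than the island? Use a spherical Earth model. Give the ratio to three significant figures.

With standard parallel φ₀ = 32.5°, the equirectangular projection gives x = Rλ cos φ₀, y = Rφ, so h = 1 and k = cos 32.5° / cos φ.
Areal scale at 60.3°: h·k = 1.000 × 1.702 = 1.702.
Areal scale at 26.9°: h·k = 1.000 × 0.9457 = 0.9457.
Ratio = 1.702/0.9457 ≈ 1.80.

1.80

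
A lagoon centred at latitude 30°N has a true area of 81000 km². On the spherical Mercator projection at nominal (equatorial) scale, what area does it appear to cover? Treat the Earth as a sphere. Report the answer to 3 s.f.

108000 km²

Mercator is conformal, so the point scale is isotropic: h = k = sec φ = 1/cos φ.
Areal scale = k² = sec²φ = 1/cos²(30°) = 1/0.8660² = 1.333.
Apparent area = 81000 × 1.333 ≈ 108000 km².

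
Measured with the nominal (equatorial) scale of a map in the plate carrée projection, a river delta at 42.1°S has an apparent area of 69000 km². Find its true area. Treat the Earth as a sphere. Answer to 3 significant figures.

Plate carrée maps x = Rλ, y = Rφ. The meridian scale is h = 1 and the parallel scale is k = 1/cos φ = sec φ.
Areal scale = h·k = 1 × sec φ; at 42.1°, h = 1.000, k = 1.348, so h·k = 1.348.
True area = apparent / (areal scale) = 69000 / 1.348 ≈ 51200 km².

51200 km²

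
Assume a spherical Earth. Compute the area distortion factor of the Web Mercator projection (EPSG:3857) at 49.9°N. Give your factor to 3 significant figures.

2.41

For Mercator, h = k = sec φ (a conformal cylindrical projection has a single point scale, 1/cos φ).
Areal scale = k² = sec²φ = 1/cos²(49.9°) = 1/0.6441² = 2.410.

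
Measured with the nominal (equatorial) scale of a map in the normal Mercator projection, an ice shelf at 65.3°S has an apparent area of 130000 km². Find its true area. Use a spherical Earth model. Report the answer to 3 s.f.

22700 km²

For Mercator, h = k = sec φ (a conformal cylindrical projection has a single point scale, 1/cos φ).
Areal scale = k² = sec²φ = 1/cos²(65.3°) = 1/0.4179² = 5.727.
True area = apparent / (areal scale) = 130000 / 5.727 ≈ 22700 km².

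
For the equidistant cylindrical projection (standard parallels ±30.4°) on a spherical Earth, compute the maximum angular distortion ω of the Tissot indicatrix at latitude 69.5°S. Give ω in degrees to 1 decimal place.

50.0°

With standard parallel φ₀ = 30.4°, the equirectangular projection gives x = Rλ cos φ₀, y = Rφ, so h = 1 and k = cos 30.4° / cos φ.
At 69.5°: h = 1.000, k = 2.463; principal scales a = 2.463, b = 1.000.
sin(ω/2) = (a − b)/(a + b) = 1.463/3.463 = 0.4224, so ω = 2 arcsin(0.4224) ≈ 50.0°.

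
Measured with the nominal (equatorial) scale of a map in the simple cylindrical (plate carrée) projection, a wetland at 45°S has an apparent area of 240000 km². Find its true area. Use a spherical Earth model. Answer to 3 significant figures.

Plate carrée maps x = Rλ, y = Rφ. The meridian scale is h = 1 and the parallel scale is k = 1/cos φ = sec φ.
Areal scale = h·k = 1 × sec φ; at 45°, h = 1.000, k = 1.414, so h·k = 1.414.
True area = apparent / (areal scale) = 240000 / 1.414 ≈ 170000 km².

170000 km²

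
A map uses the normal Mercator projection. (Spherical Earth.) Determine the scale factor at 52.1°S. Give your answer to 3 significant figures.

1.63

Mercator is conformal, so the point scale is isotropic: h = k = sec φ = 1/cos φ.
k = 1/cos 52.1° = 1/0.6143 = 1.628.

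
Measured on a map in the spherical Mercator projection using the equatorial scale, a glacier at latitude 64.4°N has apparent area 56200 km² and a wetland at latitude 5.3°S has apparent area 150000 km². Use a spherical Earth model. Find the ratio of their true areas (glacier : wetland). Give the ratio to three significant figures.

0.0706

On Mercator the areal scale is sec²φ, so true area = apparent × cos²φ.
True area of glacier: 56200 × cos²(64.4°) = 56200 × 0.1867 = 10490 km².
True area of wetland: 150000 × cos²(5.3°) = 150000 × 0.9915 = 148700 km².
Ratio = 10490 / 148700 ≈ 0.0706.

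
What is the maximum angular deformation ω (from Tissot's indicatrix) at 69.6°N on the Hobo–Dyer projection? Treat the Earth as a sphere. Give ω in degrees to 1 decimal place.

The Hobo–Dyer projection is cylindrical equal-area with φ₀ = 37.5°. For cylindrical equal-area with standard parallel φ₀, h = cos φ / cos φ₀ and k = cos φ₀ / cos φ, so h·k = 1.
At 69.6°: h = 0.4394, k = 2.276; principal scales a = 2.276, b = 0.4394.
sin(ω/2) = (a − b)/(a + b) = 1.837/2.715 = 0.6764, so ω = 2 arcsin(0.6764) ≈ 85.1°.

85.1°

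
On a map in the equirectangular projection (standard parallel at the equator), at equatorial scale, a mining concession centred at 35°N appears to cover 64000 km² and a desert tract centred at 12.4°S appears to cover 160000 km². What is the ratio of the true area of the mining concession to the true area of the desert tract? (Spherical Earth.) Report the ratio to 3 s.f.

Plate carrée has h = 1 and k = sec φ, giving areal scale sec φ; true area = (apparent area) · cos φ.
True area of mining concession: 64000 × cos(35°) = 64000 × 0.8192 = 52430 km².
True area of desert tract: 160000 × cos(12.4°) = 160000 × 0.9767 = 156300 km².
Ratio = 52430 / 156300 ≈ 0.335.

0.335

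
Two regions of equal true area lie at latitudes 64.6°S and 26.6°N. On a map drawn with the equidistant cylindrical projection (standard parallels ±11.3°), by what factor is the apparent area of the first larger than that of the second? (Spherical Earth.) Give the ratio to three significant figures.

2.08

With standard parallel φ₀ = 11.3°, the equirectangular projection gives x = Rλ cos φ₀, y = Rφ, so h = 1 and k = cos 11.3° / cos φ.
Areal scale at 64.6°: h·k = 1.000 × 2.286 = 2.286.
Areal scale at 26.6°: h·k = 1.000 × 1.097 = 1.097.
Ratio = 2.286/1.097 ≈ 2.08.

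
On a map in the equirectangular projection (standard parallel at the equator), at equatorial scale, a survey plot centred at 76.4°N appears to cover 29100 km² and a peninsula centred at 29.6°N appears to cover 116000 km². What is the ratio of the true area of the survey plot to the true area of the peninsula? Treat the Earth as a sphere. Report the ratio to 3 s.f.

0.0678

Plate carrée has h = 1 and k = sec φ, giving areal scale sec φ; true area = (apparent area) · cos φ.
True area of survey plot: 29100 × cos(76.4°) = 29100 × 0.2351 = 6843 km².
True area of peninsula: 116000 × cos(29.6°) = 116000 × 0.8695 = 100900 km².
Ratio = 6843 / 100900 ≈ 0.0678.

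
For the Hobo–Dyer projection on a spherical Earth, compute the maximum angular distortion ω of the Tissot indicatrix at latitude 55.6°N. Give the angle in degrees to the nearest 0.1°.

Hobo–Dyer is a cylindrical equal-area projection with standard parallels at ±37.5°. For cylindrical equal-area with standard parallel φ₀, h = cos φ / cos φ₀ and k = cos φ₀ / cos φ, so h·k = 1.
At 55.6°: h = 0.7121, k = 1.404; principal scales a = 1.404, b = 0.7121.
sin(ω/2) = (a − b)/(a + b) = 0.6921/2.116 = 0.3270, so ω = 2 arcsin(0.3270) ≈ 38.2°.

38.2°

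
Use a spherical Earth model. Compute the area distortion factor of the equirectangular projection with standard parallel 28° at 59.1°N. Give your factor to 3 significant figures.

In the equirectangular projection with standard parallel φ₀ = 28° (x = Rλ cos φ₀, y = Rφ), meridians are true-scale (h = 1) and the parallel scale is k = cos φ₀ / cos φ.
Areal scale = h·k = 1 × cos φ₀ / cos φ; at 59.1°, h = 1.000, k = 1.719, so h·k = 1.719.

1.72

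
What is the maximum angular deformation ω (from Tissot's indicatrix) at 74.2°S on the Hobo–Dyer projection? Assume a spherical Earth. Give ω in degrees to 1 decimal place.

The Hobo–Dyer projection is cylindrical equal-area with φ₀ = 37.5°. Cylindrical equal-area (φ₀ = 37.5°): h = cos φ / cos 37.5° along meridians, k = cos 37.5° / cos φ along parallels; h·k = 1.
At 74.2°: h = 0.3432, k = 2.914; principal scales a = 2.914, b = 0.3432.
sin(ω/2) = (a − b)/(a + b) = 2.571/3.257 = 0.7892, so ω = 2 arcsin(0.7892) ≈ 104.2°.

104.2°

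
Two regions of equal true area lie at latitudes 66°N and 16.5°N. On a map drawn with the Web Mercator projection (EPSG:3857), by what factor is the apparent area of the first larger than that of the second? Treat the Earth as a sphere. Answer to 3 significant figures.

5.56

On Mercator, area is exaggerated by sec²φ = 1/cos²φ.
At 66°: sec²(66°) = 1/0.4067² = 6.045.
At 16.5°: sec²(16.5°) = 1/0.9588² = 1.088.
Ratio = 6.045/1.088 = cos²(16.5°)/cos²(66°) ≈ 5.56.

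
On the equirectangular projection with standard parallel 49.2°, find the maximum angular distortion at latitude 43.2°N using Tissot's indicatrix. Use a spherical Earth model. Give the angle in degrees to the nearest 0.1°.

With standard parallel φ₀ = 49.2°, the equirectangular projection gives x = Rλ cos φ₀, y = Rφ, so h = 1 and k = cos 49.2° / cos φ.
At 43.2°: h = 1.000, k = 0.8964; principal scales a = 1.000, b = 0.8964.
sin(ω/2) = (a − b)/(a + b) = 0.1036/1.896 = 0.05465, so ω = 2 arcsin(0.05465) ≈ 6.3°.

6.3°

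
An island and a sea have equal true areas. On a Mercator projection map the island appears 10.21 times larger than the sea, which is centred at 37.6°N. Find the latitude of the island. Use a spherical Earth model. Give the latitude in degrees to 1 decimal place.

75.6°

Mercator areal scale is sec²φ, so apparent-area ratio = sec²φ₁ / sec²φ₂ = cos²φ₂ / cos²φ₁.
cos²φ₂ / cos²φ₁ = 10.21  ⇒  cos φ₁ = cos 37.6° / √10.21 = 0.7923/3.195 = 0.2480.
φ₁ = arccos(0.2480) ≈ 75.6°.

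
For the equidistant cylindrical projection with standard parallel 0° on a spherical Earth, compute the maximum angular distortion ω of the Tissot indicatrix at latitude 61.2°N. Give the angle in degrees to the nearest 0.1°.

40.9°

For the equirectangular projection with φ₀ = 0 (plate carrée), h = 1 along meridians and k = sec φ along parallels.
At 61.2°: h = 1.000, k = 2.076; principal scales a = 2.076, b = 1.000.
sin(ω/2) = (a − b)/(a + b) = 1.076/3.076 = 0.3498, so ω = 2 arcsin(0.3498) ≈ 40.9°.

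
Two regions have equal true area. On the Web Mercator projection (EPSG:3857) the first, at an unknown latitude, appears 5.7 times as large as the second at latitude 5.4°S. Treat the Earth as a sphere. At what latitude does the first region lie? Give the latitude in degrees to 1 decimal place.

On Mercator, (apparent₁)/(apparent₂) = sec²φ₁ / sec²φ₂ when true areas are equal.
cos²φ₂ / cos²φ₁ = 5.7  ⇒  cos φ₁ = cos 5.4° / √5.7 = 0.9956/2.387 = 0.4170.
φ₁ = arccos(0.4170) ≈ 65.4°.

65.4°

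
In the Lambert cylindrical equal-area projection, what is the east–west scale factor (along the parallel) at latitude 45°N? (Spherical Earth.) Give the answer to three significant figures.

The Lambert cylindrical equal-area projection is the cylindrical equal-area projection with its standard parallel at the equator (φ₀ = 0). A cylindrical equal-area projection with standard parallel φ₀ has meridian scale h = cos φ / cos φ₀ and parallel scale k = cos φ₀ / cos φ (so areas are preserved, h·k = 1).
k = cos 0° / cos 45° = 1.000/0.7071 = 1.414.

1.41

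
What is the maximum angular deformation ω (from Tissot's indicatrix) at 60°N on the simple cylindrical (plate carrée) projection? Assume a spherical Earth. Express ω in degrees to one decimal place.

Plate carrée maps x = Rλ, y = Rφ. The meridian scale is h = 1 and the parallel scale is k = 1/cos φ = sec φ.
At 60°: h = 1.000, k = 2.000; principal scales a = 2.000, b = 1.000.
sin(ω/2) = (a − b)/(a + b) = 1.0000/3.000 = 0.3333, so ω = 2 arcsin(0.3333) ≈ 38.9°.

38.9°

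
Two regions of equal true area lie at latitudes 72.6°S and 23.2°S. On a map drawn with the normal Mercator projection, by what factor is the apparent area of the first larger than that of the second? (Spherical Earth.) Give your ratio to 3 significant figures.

9.45

On Mercator, area is exaggerated by sec²φ = 1/cos²φ.
At 72.6°: sec²(72.6°) = 1/0.2990² = 11.18.
At 23.2°: sec²(23.2°) = 1/0.9191² = 1.184.
Ratio = 11.18/1.184 = cos²(23.2°)/cos²(72.6°) ≈ 9.45.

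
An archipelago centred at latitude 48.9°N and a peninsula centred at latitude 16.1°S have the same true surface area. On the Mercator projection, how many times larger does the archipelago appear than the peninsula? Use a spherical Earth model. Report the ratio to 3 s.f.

Mercator is conformal with k = sec φ, so areal scale = k² = sec²φ.
At 48.9°: sec²(48.9°) = 1/0.6574² = 2.314.
At 16.1°: sec²(16.1°) = 1/0.9608² = 1.083.
Ratio = 2.314/1.083 = cos²(16.1°)/cos²(48.9°) ≈ 2.14.

2.14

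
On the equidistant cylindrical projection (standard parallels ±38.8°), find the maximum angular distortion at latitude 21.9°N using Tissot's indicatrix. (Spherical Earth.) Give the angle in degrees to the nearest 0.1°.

In the equirectangular projection with standard parallel φ₀ = 38.8° (x = Rλ cos φ₀, y = Rφ), meridians are true-scale (h = 1) and the parallel scale is k = cos φ₀ / cos φ.
At 21.9°: h = 1.000, k = 0.8400; principal scales a = 1.000, b = 0.8400.
sin(ω/2) = (a − b)/(a + b) = 0.1600/1.840 = 0.08698, so ω = 2 arcsin(0.08698) ≈ 10.0°.

10.0°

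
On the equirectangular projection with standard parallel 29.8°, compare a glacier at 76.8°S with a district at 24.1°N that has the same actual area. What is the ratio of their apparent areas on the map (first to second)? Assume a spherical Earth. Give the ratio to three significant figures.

With standard parallel φ₀ = 29.8°, the equirectangular projection gives x = Rλ cos φ₀, y = Rφ, so h = 1 and k = cos 29.8° / cos φ.
Areal scale at 76.8°: h·k = 1.000 × 3.800 = 3.800.
Areal scale at 24.1°: h·k = 1.000 × 0.9506 = 0.9506.
Ratio = 3.800/0.9506 ≈ 4.00.

4.00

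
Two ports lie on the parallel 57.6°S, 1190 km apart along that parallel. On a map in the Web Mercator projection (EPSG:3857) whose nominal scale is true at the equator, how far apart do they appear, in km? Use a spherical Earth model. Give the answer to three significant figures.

For Mercator, h = k = sec φ (a conformal cylindrical projection has a single point scale, 1/cos φ).
Along the parallel, k = sec 57.6° = 1/0.5358 = 1.866.
Map distance = 1190 × 1.866 ≈ 2220 km.

2220 km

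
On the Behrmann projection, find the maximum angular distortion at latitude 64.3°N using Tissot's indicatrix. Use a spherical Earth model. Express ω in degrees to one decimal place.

73.6°

The Behrmann projection is cylindrical equal-area with φ₀ = 30°. Cylindrical equal-area (φ₀ = 30°): h = cos φ / cos 30° along meridians, k = cos 30° / cos φ along parallels; h·k = 1.
At 64.3°: h = 0.5007, k = 1.997; principal scales a = 1.997, b = 0.5007.
sin(ω/2) = (a − b)/(a + b) = 1.496/2.498 = 0.5990, so ω = 2 arcsin(0.5990) ≈ 73.6°.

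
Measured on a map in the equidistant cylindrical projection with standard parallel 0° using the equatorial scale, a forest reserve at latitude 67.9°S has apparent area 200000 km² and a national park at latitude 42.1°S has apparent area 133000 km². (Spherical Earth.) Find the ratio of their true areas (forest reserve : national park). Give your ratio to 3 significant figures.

On the plate carrée, areal scale = h·k = 1 × sec φ, so true area = apparent × cos φ.
True area of forest reserve: 200000 × cos(67.9°) = 200000 × 0.3762 = 75240 km².
True area of national park: 133000 × cos(42.1°) = 133000 × 0.7420 = 98680 km².
Ratio = 75240 / 98680 ≈ 0.762.

0.762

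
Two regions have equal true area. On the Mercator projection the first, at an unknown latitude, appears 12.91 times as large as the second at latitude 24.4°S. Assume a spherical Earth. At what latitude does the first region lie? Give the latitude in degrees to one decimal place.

For equal true areas on Mercator, apparent areas scale as sec²φ, so the ratio is cos²φ₂ / cos²φ₁.
cos²φ₂ / cos²φ₁ = 12.91  ⇒  cos φ₁ = cos 24.4° / √12.91 = 0.9107/3.593 = 0.2535.
φ₁ = arccos(0.2535) ≈ 75.3°.

75.3°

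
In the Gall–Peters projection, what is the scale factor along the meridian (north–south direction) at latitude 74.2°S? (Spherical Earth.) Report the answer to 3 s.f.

The Gall–Peters projection is cylindrical equal-area with φ₀ = 45°. Cylindrical equal-area (φ₀ = 45°): h = cos φ / cos 45° along meridians, k = cos 45° / cos φ along parallels; h·k = 1.
h = cos 74.2° / cos 45° = 0.2723/0.7071 = 0.3851.

0.385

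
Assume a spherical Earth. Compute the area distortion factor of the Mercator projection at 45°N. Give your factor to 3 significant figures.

2.00

For Mercator, h = k = sec φ (a conformal cylindrical projection has a single point scale, 1/cos φ).
Areal scale = k² = sec²φ = 1/cos²(45°) = 1/0.7071² = 2.000.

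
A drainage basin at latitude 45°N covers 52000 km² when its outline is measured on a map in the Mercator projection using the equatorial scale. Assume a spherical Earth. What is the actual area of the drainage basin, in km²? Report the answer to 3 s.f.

Mercator is conformal, so the point scale is isotropic: h = k = sec φ = 1/cos φ.
Areal scale = k² = sec²φ = 1/cos²(45°) = 1/0.7071² = 2.000.
True area = apparent / (areal scale) = 52000 / 2.000 ≈ 26000 km².

26000 km²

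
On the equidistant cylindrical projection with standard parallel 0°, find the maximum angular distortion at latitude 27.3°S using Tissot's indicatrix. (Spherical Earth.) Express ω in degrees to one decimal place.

Plate carrée maps x = Rλ, y = Rφ. The meridian scale is h = 1 and the parallel scale is k = 1/cos φ = sec φ.
At 27.3°: h = 1.000, k = 1.125; principal scales a = 1.125, b = 1.000.
sin(ω/2) = (a − b)/(a + b) = 0.1253/2.125 = 0.05898, so ω = 2 arcsin(0.05898) ≈ 6.8°.

6.8°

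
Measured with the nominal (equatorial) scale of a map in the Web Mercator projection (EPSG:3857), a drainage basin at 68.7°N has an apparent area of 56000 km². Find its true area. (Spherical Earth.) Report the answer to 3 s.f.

7390 km²

Mercator is conformal, so the point scale is isotropic: h = k = sec φ = 1/cos φ.
Areal scale = k² = sec²φ = 1/cos²(68.7°) = 1/0.3633² = 7.579.
True area = apparent / (areal scale) = 56000 / 7.579 ≈ 7390 km².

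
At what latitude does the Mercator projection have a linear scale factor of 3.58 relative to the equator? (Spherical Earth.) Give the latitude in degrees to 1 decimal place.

Mercator scale is k = sec φ = 1/cos φ.
1/cos φ = 3.58  ⇒  cos φ = 0.2793  ⇒  φ = arccos(0.2793) ≈ 73.8°.

73.8°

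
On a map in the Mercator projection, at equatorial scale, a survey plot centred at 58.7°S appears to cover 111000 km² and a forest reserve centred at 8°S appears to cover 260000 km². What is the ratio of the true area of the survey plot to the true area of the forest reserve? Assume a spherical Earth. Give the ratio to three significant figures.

0.118

On Mercator the areal scale is sec²φ, so true area = apparent × cos²φ.
True area of survey plot: 111000 × cos²(58.7°) = 111000 × 0.2699 = 29960 km².
True area of forest reserve: 260000 × cos²(8°) = 260000 × 0.9806 = 255000 km².
Ratio = 29960 / 255000 ≈ 0.118.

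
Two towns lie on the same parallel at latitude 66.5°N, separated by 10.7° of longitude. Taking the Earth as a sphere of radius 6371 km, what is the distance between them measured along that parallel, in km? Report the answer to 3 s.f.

474 km

Arc length along a parallel = R cos φ · Δλ (with Δλ in radians).
= 6371 × cos 66.5° × (10.7° × π/180) = 6371 × 0.3987 × 0.1868 ≈ 474 km.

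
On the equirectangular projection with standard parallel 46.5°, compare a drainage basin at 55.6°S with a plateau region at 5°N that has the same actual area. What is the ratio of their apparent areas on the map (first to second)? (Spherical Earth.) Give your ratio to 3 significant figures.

The equidistant cylindrical projection with φ₀ = 46.5° has h = 1 (meridians true) and k = cos φ₀ / cos φ along parallels.
Areal scale at 55.6°: h·k = 1.000 × 1.218 = 1.218.
Areal scale at 5°: h·k = 1.000 × 0.6910 = 0.6910.
Ratio = 1.218/0.6910 ≈ 1.76.

1.76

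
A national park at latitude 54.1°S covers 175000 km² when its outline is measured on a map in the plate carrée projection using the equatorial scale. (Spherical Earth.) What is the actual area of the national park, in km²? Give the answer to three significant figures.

103000 km²

In the plate carrée (x = Rλ, y = Rφ), meridians are true-scale (h = 1) and parallels are stretched by k = sec φ.
Areal scale = h·k = 1 × sec φ; at 54.1°, h = 1.000, k = 1.705, so h·k = 1.705.
True area = apparent / (areal scale) = 175000 / 1.705 ≈ 103000 km².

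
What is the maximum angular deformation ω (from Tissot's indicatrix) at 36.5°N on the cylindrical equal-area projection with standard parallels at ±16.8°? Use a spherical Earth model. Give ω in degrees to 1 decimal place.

19.9°

A cylindrical equal-area projection with standard parallel φ₀ has meridian scale h = cos φ / cos φ₀ and parallel scale k = cos φ₀ / cos φ (so areas are preserved, h·k = 1).
At 36.5°: h = 0.8397, k = 1.191; principal scales a = 1.191, b = 0.8397.
sin(ω/2) = (a − b)/(a + b) = 0.3512/2.031 = 0.1730, so ω = 2 arcsin(0.1730) ≈ 19.9°.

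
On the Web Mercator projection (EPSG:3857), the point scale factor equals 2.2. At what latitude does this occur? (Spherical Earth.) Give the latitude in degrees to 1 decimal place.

63.0°

Mercator scale is k = sec φ = 1/cos φ.
1/cos φ = 2.2  ⇒  cos φ = 0.4545  ⇒  φ = arccos(0.4545) ≈ 63.0°.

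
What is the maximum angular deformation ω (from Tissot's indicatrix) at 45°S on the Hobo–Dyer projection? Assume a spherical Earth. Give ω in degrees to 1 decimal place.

The Hobo–Dyer projection is cylindrical equal-area with φ₀ = 37.5°. For cylindrical equal-area with standard parallel φ₀, h = cos φ / cos φ₀ and k = cos φ₀ / cos φ, so h·k = 1.
At 45°: h = 0.8913, k = 1.122; principal scales a = 1.122, b = 0.8913.
sin(ω/2) = (a − b)/(a + b) = 0.2307/2.013 = 0.1146, so ω = 2 arcsin(0.1146) ≈ 13.2°.

13.2°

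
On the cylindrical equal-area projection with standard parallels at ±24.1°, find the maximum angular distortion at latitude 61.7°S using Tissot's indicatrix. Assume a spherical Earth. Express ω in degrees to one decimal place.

70.2°

Cylindrical equal-area (φ₀ = 24.1°): h = cos φ / cos 24.1° along meridians, k = cos 24.1° / cos φ along parallels; h·k = 1.
At 61.7°: h = 0.5194, k = 1.925; principal scales a = 1.925, b = 0.5194.
sin(ω/2) = (a − b)/(a + b) = 1.406/2.445 = 0.5751, so ω = 2 arcsin(0.5751) ≈ 70.2°.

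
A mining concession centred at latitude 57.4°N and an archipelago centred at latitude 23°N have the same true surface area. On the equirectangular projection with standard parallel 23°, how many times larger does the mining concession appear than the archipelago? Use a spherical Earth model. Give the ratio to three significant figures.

1.71

With standard parallel φ₀ = 23°, the equirectangular projection gives x = Rλ cos φ₀, y = Rφ, so h = 1 and k = cos 23° / cos φ.
Areal scale at 57.4°: h·k = 1.000 × 1.709 = 1.709.
Areal scale at 23°: h·k = 1.000 × 1.000 = 1.000.
Ratio = 1.709/1.000 ≈ 1.71.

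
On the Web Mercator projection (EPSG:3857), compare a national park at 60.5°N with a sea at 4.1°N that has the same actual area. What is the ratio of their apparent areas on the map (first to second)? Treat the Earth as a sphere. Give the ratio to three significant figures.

4.10

On Mercator, area is exaggerated by sec²φ = 1/cos²φ.
At 60.5°: sec²(60.5°) = 1/0.4924² = 4.124.
At 4.1°: sec²(4.1°) = 1/0.9974² = 1.005.
Ratio = 4.124/1.005 = cos²(4.1°)/cos²(60.5°) ≈ 4.10.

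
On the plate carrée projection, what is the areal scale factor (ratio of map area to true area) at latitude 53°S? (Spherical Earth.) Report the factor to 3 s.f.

Plate carrée maps x = Rλ, y = Rφ. The meridian scale is h = 1 and the parallel scale is k = 1/cos φ = sec φ.
Areal scale = h·k = 1 × sec φ; at 53°, h = 1.000, k = 1.662, so h·k = 1.662.

1.66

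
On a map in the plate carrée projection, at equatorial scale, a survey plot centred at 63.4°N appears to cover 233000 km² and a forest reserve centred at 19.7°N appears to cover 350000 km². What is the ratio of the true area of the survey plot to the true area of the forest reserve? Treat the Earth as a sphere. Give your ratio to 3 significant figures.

Plate carrée has h = 1 and k = sec φ, giving areal scale sec φ; true area = (apparent area) · cos φ.
True area of survey plot: 233000 × cos(63.4°) = 233000 × 0.4478 = 104300 km².
True area of forest reserve: 350000 × cos(19.7°) = 350000 × 0.9415 = 329500 km².
Ratio = 104300 / 329500 ≈ 0.317.

0.317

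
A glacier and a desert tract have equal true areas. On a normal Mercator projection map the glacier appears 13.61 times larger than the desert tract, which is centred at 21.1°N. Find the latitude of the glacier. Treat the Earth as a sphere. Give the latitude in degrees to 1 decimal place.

75.4°

For equal true areas on Mercator, apparent areas scale as sec²φ, so the ratio is cos²φ₂ / cos²φ₁.
cos²φ₂ / cos²φ₁ = 13.61  ⇒  cos φ₁ = cos 21.1° / √13.61 = 0.9330/3.689 = 0.2529.
φ₁ = arccos(0.2529) ≈ 75.4°.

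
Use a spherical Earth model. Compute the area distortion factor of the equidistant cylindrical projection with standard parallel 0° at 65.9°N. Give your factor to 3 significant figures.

2.45

In the plate carrée (x = Rλ, y = Rφ), meridians are true-scale (h = 1) and parallels are stretched by k = sec φ.
Areal scale = h·k = 1 × sec φ; at 65.9°, h = 1.000, k = 2.449, so h·k = 2.449.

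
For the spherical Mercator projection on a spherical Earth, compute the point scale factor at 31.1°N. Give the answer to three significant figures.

Mercator is conformal, so the point scale is isotropic: h = k = sec φ = 1/cos φ.
k = 1/cos 31.1° = 1/0.8563 = 1.168.

1.17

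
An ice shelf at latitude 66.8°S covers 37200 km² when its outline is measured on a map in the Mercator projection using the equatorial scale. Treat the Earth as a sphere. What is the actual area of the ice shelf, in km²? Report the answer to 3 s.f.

Mercator is conformal, so the point scale is isotropic: h = k = sec φ = 1/cos φ.
Areal scale = k² = sec²φ = 1/cos²(66.8°) = 1/0.3939² = 6.444.
True area = apparent / (areal scale) = 37200 / 6.444 ≈ 5770 km².

5770 km²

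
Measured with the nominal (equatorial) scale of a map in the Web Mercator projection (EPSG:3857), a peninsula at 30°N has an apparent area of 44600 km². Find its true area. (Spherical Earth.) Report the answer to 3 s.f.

For Mercator, h = k = sec φ (a conformal cylindrical projection has a single point scale, 1/cos φ).
Areal scale = k² = sec²φ = 1/cos²(30°) = 1/0.8660² = 1.333.
True area = apparent / (areal scale) = 44600 / 1.333 ≈ 33400 km².

33400 km²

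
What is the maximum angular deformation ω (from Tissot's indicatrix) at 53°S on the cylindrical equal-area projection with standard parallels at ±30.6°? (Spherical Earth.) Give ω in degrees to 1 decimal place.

Cylindrical equal-area (φ₀ = 30.6°): h = cos φ / cos 30.6° along meridians, k = cos 30.6° / cos φ along parallels; h·k = 1.
At 53°: h = 0.6992, k = 1.430; principal scales a = 1.430, b = 0.6992.
sin(ω/2) = (a − b)/(a + b) = 0.7311/2.129 = 0.3433, so ω = 2 arcsin(0.3433) ≈ 40.2°.

40.2°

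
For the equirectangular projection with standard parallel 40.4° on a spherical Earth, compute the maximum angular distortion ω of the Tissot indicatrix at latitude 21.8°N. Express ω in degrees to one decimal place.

11.3°

In the equirectangular projection with standard parallel φ₀ = 40.4° (x = Rλ cos φ₀, y = Rφ), meridians are true-scale (h = 1) and the parallel scale is k = cos φ₀ / cos φ.
At 21.8°: h = 1.000, k = 0.8202; principal scales a = 1.000, b = 0.8202.
sin(ω/2) = (a − b)/(a + b) = 0.1798/1.820 = 0.09878, so ω = 2 arcsin(0.09878) ≈ 11.3°.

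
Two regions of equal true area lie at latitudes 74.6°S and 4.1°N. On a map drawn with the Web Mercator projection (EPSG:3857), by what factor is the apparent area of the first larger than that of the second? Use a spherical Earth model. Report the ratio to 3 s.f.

Mercator is conformal with k = sec φ, so areal scale = k² = sec²φ.
At 74.6°: sec²(74.6°) = 1/0.2656² = 14.18.
At 4.1°: sec²(4.1°) = 1/0.9974² = 1.005.
Ratio = 14.18/1.005 = cos²(4.1°)/cos²(74.6°) ≈ 14.1.

14.1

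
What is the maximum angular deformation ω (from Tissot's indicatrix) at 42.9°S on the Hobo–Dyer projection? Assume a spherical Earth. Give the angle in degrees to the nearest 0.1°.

The Hobo–Dyer projection is cylindrical equal-area with φ₀ = 37.5°. For cylindrical equal-area with standard parallel φ₀, h = cos φ / cos φ₀ and k = cos φ₀ / cos φ, so h·k = 1.
At 42.9°: h = 0.9234, k = 1.083; principal scales a = 1.083, b = 0.9234.
sin(ω/2) = (a − b)/(a + b) = 0.1597/2.006 = 0.07958, so ω = 2 arcsin(0.07958) ≈ 9.1°.

9.1°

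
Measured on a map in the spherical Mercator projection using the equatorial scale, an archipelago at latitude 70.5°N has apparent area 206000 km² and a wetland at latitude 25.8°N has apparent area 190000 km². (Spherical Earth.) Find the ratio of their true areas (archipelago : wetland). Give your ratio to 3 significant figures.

0.149

On Mercator the areal scale is sec²φ, so true area = apparent × cos²φ.
True area of archipelago: 206000 × cos²(70.5°) = 206000 × 0.1114 = 22950 km².
True area of wetland: 190000 × cos²(25.8°) = 190000 × 0.8106 = 154000 km².
Ratio = 22950 / 154000 ≈ 0.149.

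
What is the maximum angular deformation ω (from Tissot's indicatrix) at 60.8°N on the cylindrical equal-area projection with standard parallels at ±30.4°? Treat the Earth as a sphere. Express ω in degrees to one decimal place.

Cylindrical equal-area (φ₀ = 30.4°): h = cos φ / cos 30.4° along meridians, k = cos 30.4° / cos φ along parallels; h·k = 1.
At 60.8°: h = 0.5656, k = 1.768; principal scales a = 1.768, b = 0.5656.
sin(ω/2) = (a − b)/(a + b) = 1.202/2.334 = 0.5152, so ω = 2 arcsin(0.5152) ≈ 62.0°.

62.0°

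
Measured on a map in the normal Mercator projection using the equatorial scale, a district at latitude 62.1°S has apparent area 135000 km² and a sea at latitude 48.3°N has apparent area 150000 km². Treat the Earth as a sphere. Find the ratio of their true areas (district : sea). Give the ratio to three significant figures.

0.445

On Mercator the areal scale is sec²φ, so true area = apparent × cos²φ.
True area of district: 135000 × cos²(62.1°) = 135000 × 0.2190 = 29560 km².
True area of sea: 150000 × cos²(48.3°) = 150000 × 0.4425 = 66380 km².
Ratio = 29560 / 66380 ≈ 0.445.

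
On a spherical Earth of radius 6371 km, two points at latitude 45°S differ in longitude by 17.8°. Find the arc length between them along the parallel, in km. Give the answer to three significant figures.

1400 km

Arc length along a parallel = R cos φ · Δλ (with Δλ in radians).
= 6371 × cos 45° × (17.8° × π/180) = 6371 × 0.7071 × 0.3107 ≈ 1400 km.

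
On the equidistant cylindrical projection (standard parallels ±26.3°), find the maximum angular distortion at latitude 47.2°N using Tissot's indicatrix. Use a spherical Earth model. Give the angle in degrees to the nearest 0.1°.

15.8°

The equidistant cylindrical projection with φ₀ = 26.3° has h = 1 (meridians true) and k = cos φ₀ / cos φ along parallels.
At 47.2°: h = 1.000, k = 1.319; principal scales a = 1.319, b = 1.000.
sin(ω/2) = (a − b)/(a + b) = 0.3194/2.319 = 0.1377, so ω = 2 arcsin(0.1377) ≈ 15.8°.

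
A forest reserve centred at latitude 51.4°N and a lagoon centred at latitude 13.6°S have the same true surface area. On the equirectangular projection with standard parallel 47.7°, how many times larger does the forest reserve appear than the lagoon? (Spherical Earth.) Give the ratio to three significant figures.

1.56

In the equirectangular projection with standard parallel φ₀ = 47.7° (x = Rλ cos φ₀, y = Rφ), meridians are true-scale (h = 1) and the parallel scale is k = cos φ₀ / cos φ.
Areal scale at 51.4°: h·k = 1.000 × 1.079 = 1.079.
Areal scale at 13.6°: h·k = 1.000 × 0.6924 = 0.6924.
Ratio = 1.079/0.6924 ≈ 1.56.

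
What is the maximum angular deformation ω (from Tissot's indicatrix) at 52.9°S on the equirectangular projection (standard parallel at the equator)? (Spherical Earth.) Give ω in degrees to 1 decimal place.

28.7°

Plate carrée maps x = Rλ, y = Rφ. The meridian scale is h = 1 and the parallel scale is k = 1/cos φ = sec φ.
At 52.9°: h = 1.000, k = 1.658; principal scales a = 1.658, b = 1.000.
sin(ω/2) = (a − b)/(a + b) = 0.6578/2.658 = 0.2475, so ω = 2 arcsin(0.2475) ≈ 28.7°.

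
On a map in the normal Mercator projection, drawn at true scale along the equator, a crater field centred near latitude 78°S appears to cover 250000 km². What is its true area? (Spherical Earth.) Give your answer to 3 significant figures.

10800 km²

For Mercator, h = k = sec φ (a conformal cylindrical projection has a single point scale, 1/cos φ).
Areal scale = k² = sec²φ = 1/cos²(78°) = 1/0.2079² = 23.13.
True area = apparent / (areal scale) = 250000 / 23.13 ≈ 10800 km².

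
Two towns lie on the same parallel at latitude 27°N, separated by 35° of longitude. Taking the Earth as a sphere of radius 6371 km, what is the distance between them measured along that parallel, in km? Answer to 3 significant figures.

Arc length along a parallel = R cos φ · Δλ (with Δλ in radians).
= 6371 × cos 27° × (35° × π/180) = 6371 × 0.8910 × 0.6109 ≈ 3470 km.

3470 km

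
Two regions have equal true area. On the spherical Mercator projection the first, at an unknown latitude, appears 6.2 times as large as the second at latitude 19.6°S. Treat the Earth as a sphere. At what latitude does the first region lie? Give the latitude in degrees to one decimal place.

Mercator areal scale is sec²φ, so apparent-area ratio = sec²φ₁ / sec²φ₂ = cos²φ₂ / cos²φ₁.
cos²φ₂ / cos²φ₁ = 6.2  ⇒  cos φ₁ = cos 19.6° / √6.2 = 0.9421/2.490 = 0.3783.
φ₁ = arccos(0.3783) ≈ 67.8°.

67.8°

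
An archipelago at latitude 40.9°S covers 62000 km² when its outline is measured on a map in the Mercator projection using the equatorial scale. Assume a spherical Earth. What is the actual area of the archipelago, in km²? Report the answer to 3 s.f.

The Mercator projection is conformal; its linear scale factor is the same in every direction and equals sec φ = 1/cos φ.
Areal scale = k² = sec²φ = 1/cos²(40.9°) = 1/0.7559² = 1.750.
True area = apparent / (areal scale) = 62000 / 1.750 ≈ 35400 km².

35400 km²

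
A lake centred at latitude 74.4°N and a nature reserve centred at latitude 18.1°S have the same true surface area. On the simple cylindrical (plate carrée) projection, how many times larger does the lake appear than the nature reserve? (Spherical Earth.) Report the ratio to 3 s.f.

For the equirectangular projection with φ₀ = 0 (plate carrée), h = 1 along meridians and k = sec φ along parallels.
Areal scale at 74.4°: h·k = 1.000 × 3.719 = 3.719.
Areal scale at 18.1°: h·k = 1.000 × 1.052 = 1.052.
Ratio = 3.719/1.052 ≈ 3.53.

3.53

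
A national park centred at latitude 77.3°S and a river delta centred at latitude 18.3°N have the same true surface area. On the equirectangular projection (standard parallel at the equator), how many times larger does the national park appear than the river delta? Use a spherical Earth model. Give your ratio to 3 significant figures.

Plate carrée maps x = Rλ, y = Rφ. The meridian scale is h = 1 and the parallel scale is k = 1/cos φ = sec φ.
Areal scale at 77.3°: h·k = 1.000 × 4.549 = 4.549.
Areal scale at 18.3°: h·k = 1.000 × 1.053 = 1.053.
Ratio = 4.549/1.053 ≈ 4.32.

4.32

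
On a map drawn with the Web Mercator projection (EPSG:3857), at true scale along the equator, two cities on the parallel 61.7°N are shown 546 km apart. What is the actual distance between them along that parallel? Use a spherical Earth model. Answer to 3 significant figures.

259 km

Mercator is conformal, so the point scale is isotropic: h = k = sec φ = 1/cos φ.
Along the parallel at 61.7°, map distances are exaggerated by k = sec 61.7° = 2.109.
True distance = 546 / 2.109 = 546 × cos 61.7° ≈ 259 km.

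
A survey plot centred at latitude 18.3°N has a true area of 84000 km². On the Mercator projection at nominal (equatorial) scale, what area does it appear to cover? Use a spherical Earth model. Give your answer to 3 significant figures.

93200 km²

Mercator is conformal, so the point scale is isotropic: h = k = sec φ = 1/cos φ.
Areal scale = k² = sec²φ = 1/cos²(18.3°) = 1/0.9494² = 1.109.
Apparent area = 84000 × 1.109 ≈ 93200 km².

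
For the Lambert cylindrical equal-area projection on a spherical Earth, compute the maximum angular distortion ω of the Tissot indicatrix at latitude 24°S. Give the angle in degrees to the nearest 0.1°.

10.3°

The Lambert cylindrical equal-area projection is the cylindrical equal-area projection with its standard parallel at the equator (φ₀ = 0). Cylindrical equal-area (φ₀ = 0°): h = cos φ / cos 0° along meridians, k = cos 0° / cos φ along parallels; h·k = 1.
At 24°: h = 0.9135, k = 1.095; principal scales a = 1.095, b = 0.9135.
sin(ω/2) = (a − b)/(a + b) = 0.1811/2.008 = 0.09018, so ω = 2 arcsin(0.09018) ≈ 10.3°.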